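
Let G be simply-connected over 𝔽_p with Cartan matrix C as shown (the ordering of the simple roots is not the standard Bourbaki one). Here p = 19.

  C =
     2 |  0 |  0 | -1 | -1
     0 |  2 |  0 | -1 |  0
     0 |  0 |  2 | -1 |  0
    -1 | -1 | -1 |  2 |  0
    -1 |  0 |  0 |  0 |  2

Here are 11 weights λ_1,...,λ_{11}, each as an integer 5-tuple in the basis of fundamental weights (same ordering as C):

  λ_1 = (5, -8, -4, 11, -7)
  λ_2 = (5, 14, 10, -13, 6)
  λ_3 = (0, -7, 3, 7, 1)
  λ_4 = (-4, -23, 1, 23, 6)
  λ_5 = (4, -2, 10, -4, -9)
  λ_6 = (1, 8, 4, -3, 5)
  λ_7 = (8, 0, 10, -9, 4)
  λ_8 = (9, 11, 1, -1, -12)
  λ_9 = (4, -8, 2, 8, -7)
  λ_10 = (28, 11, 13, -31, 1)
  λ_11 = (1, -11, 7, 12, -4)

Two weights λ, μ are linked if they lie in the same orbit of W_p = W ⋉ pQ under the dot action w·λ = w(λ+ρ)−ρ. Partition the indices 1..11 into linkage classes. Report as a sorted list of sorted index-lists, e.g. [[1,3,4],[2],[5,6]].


Dynkin diagram of C (from the 8 off-diagonal −1 entries): D_5.

Each λ_j+ρ reduced to Ā_19; 5-tuples below use C's row order:

  1: (1, 7, 3, 1, 5) · 2: (1, 3, 1, 3, 1) · 3: (1, 6, 4, 2, 2) · 4: (1, 6, 4, 2, 2) · 5: (1, 3, 1, 3, 1) · 6: (1, 7, 3, 1, 5) · 7: (1, 7, 3, 1, 5) · 8: (1, 7, 3, 1, 5) · 9: (1, 7, 3, 1, 5) · 10: (1, 3, 1, 3, 1) · 11: (1, 6, 4, 2, 2)

Linkage partition of the 11 weights (3 classes, p=19):

[[1, 6, 7, 8, 9], [2, 5, 10], [3, 4, 11]]


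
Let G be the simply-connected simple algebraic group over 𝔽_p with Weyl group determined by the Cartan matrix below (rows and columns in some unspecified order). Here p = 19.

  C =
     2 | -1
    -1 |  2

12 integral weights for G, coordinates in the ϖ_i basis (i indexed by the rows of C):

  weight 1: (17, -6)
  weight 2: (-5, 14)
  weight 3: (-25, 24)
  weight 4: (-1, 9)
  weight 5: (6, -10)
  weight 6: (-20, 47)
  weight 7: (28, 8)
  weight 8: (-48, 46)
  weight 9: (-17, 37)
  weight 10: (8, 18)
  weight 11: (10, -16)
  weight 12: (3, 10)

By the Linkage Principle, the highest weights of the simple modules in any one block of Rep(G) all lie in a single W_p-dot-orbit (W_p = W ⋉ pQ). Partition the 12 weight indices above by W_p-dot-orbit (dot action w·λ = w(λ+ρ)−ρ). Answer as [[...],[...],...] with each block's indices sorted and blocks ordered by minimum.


A_2 Cartan matrix, 2 simple roots permuted; ρ=(1,1).

Alcove-folded reps (p=19, 12 weights, presented ϖ-order):

  λ_1+ρ ↦ (13, 5)
  λ_2+ρ ↦ (4, 11)
  λ_3+ρ ↦ (13, 5)
  λ_4+ρ ↦ (0, 10)
  λ_5+ρ ↦ (2, 7)
  λ_6+ρ ↦ (0, 10)
  λ_7+ρ ↦ (0, 10)
  λ_8+ρ ↦ (0, 10)
  λ_9+ρ ↦ (3, 0)
  λ_10+ρ ↦ (0, 10)
  λ_11+ρ ↦ (4, 11)
  λ_12+ρ ↦ (4, 11)

Partition of {1..12} into 5 W_19-dot-orbits:

[[1, 3], [2, 11, 12], [4, 6, 7, 8, 10], [5], [9]]


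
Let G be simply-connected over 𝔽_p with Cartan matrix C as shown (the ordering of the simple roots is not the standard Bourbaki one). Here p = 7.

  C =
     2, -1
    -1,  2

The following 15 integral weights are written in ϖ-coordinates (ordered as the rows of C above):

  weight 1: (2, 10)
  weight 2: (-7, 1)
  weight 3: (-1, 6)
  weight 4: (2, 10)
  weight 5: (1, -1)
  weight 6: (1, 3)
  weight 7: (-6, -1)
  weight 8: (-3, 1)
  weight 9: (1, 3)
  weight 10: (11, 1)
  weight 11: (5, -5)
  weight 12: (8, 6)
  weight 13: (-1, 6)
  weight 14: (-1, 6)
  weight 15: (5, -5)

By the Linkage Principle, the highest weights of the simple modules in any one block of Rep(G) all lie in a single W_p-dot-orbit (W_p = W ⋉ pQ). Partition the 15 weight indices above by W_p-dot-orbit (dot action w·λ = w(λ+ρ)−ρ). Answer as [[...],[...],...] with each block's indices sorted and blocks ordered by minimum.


C ↔ A_2 under row/col permutation; |W(A_2)| = 6.

Folding the 15 weights λ_j+ρ into Ā_7 (reps in the given 2-coord order):

  1: (4, 0) · 2: (2, 4) · 3: (0, 7) · 4: (4, 0) · 5: (2, 0) · 6: (2, 4) · 7: (0, 5) · 8: (2, 0) · 9: (2, 4) · 10: (0, 5) · 11: (2, 4) · 12: (2, 0) · 13: (0, 7) · 14: (0, 7) · 15: (2, 4)

5 distinct reps among the 15 weights ⇒ 5 W_7-linkage classes:

[[1, 4], [2, 6, 9, 11, 15], [3, 13, 14], [5, 8, 12], [7, 10]]


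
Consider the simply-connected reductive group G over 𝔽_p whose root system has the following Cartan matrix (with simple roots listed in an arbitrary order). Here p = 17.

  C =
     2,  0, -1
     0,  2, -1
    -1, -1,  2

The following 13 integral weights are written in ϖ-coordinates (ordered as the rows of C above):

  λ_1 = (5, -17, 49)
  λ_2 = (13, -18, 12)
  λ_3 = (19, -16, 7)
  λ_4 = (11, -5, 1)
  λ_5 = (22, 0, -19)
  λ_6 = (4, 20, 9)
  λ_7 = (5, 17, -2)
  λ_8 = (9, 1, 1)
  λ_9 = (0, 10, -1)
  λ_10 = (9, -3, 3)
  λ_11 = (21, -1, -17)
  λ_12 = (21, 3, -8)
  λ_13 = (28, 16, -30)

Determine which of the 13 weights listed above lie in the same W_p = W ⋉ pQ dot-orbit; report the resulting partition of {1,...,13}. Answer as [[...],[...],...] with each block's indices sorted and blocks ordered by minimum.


Root system A_3: the 3×3 matrix C matches after relabeling.

W_17-reps of the 13 weights in Ā_17 (same 3-coord order as C):

    λ_1 → (1, 11, 0)
    λ_2 → (0, 3, 4)
    λ_3 → (2, 3, 4)
    λ_4 → (10, 2, 2)
    λ_5 → (1, 11, 0)
    λ_6 → (10, 2, 2)
    λ_7 → (1, 11, 0)
    λ_8 → (10, 2, 2)
    λ_9 → (1, 11, 0)
    λ_10 → (10, 2, 2)
    λ_11 → (1, 11, 0)
    λ_12 → (10, 2, 2)
    λ_13 → (12, 0, 5)

Grouping the 13 weights by Ā_17-representative: 5 linkage classes.

[[1, 5, 7, 9, 11], [2], [3], [4, 6, 8, 10, 12], [13]]


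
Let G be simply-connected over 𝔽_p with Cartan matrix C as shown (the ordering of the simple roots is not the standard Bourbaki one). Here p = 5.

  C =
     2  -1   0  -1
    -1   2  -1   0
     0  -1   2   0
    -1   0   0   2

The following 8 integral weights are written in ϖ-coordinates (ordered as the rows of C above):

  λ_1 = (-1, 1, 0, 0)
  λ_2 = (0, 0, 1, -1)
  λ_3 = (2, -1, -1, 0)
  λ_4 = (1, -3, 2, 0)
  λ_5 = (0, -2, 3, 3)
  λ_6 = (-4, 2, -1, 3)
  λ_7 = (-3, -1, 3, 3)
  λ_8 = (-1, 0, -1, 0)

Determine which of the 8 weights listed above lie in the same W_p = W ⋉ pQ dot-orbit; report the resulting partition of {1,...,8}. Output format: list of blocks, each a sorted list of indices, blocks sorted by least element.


C ↔ A_4 under row/col permutation; |W(A_4)| = 120.

λ_j+ρ reflected into Ā_5 (⟨·,θ^∨⟩≤5); 4-tuples as given:

  1: (0, 2, 1, 1) · 2: (1, 1, 2, 0) · 3: (3, 0, 0, 1) · 4: (0, 2, 1, 1) · 5: (0, 1, 0, 1) · 6: (3, 0, 0, 1) · 7: (0, 2, 1, 1) · 8: (0, 1, 0, 1)

The 8 indices split into 4 linkage classes (same alcove rep ⇔ same W_5-dot-orbit):

[[1, 4, 7], [2], [3, 6], [5, 8]]


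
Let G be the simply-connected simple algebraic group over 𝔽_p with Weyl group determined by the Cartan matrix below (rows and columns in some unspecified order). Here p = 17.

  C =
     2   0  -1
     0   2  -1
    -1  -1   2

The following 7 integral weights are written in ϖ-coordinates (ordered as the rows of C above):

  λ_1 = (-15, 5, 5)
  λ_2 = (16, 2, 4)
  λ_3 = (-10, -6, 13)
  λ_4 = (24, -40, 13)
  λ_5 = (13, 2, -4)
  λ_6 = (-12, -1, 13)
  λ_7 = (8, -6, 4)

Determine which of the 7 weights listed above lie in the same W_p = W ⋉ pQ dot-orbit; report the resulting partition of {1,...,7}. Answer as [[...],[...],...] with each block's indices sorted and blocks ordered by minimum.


A_3 Cartan matrix, 3 simple roots permuted; ρ=(1,1,1).

Ā_17 reps of the 7 weights (A_3, coords as presented):

  [1] (6, 2, 6)
  [2] (9, 5, 0)
  [3] (9, 5, 0)
  [4] (9, 5, 0)
  [5] (11, 0, 3)
  [6] (11, 0, 3)
  [7] (9, 5, 0)

Grouping the 7 weights by Ā_17-representative: 3 linkage classes.

[[1], [2, 3, 4, 7], [5, 6]]


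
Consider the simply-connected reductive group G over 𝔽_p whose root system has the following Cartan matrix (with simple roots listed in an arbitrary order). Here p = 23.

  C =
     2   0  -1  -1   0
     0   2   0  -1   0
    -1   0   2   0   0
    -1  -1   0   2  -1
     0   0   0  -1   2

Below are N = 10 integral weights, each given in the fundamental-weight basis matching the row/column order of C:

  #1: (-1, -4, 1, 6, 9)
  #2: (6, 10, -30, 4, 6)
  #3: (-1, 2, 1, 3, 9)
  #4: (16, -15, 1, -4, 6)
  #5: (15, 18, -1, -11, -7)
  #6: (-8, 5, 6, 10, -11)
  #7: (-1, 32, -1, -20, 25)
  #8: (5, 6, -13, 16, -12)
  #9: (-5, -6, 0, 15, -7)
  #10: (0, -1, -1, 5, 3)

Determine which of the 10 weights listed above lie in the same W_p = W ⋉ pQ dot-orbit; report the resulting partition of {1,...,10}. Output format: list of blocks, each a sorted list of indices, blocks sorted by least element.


Dynkin diagram of C (from the 8 off-diagonal −1 entries): D_5.

λ_j+ρ reflected into Ā_23 (⟨·,θ^∨⟩≤23); 5-tuples as given:

    λ_1+ρ ↦ (0, 3, 2, 4, 10)
    λ_2+ρ ↦ (1, 0, 0, 6, 4)
    λ_3+ρ ↦ (0, 3, 2, 4, 10)
    λ_4+ρ ↦ (0, 3, 2, 4, 10)
    λ_5+ρ ↦ (0, 3, 2, 4, 10)
    λ_6+ρ ↦ (1, 0, 0, 6, 4)
    λ_7+ρ ↦ (0, 3, 2, 4, 10)
    λ_8+ρ ↦ (1, 0, 0, 6, 4)
    λ_9+ρ ↦ (1, 5, 3, 1, 6)
    λ_10+ρ ↦ (1, 0, 0, 6, 4)

3 distinct reps among the 10 weights ⇒ 3 W_23-linkage classes:

[[1, 3, 4, 5, 7], [2, 6, 8, 10], [9]]


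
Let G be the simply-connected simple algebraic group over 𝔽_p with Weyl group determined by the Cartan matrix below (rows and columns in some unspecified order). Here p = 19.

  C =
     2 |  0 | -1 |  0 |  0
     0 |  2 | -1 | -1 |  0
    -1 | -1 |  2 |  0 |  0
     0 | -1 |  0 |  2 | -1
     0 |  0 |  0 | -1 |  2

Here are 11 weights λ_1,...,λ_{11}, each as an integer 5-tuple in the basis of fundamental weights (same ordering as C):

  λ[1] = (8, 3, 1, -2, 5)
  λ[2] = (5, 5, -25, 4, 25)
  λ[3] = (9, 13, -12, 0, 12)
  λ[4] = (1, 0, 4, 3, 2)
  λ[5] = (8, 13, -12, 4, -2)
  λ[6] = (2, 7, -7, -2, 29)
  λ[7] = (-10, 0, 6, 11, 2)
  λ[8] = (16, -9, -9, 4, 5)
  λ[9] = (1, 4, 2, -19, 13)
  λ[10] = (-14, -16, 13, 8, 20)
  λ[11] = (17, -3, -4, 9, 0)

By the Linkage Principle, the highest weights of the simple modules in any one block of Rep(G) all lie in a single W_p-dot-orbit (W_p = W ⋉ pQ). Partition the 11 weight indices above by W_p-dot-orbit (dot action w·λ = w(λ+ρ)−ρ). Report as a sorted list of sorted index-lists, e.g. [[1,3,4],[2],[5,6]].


C ↔ A_5 under row/col permutation; |W(A_5)| = 720.

Ā_19 reps of the 11 weights (A_5, coords as presented):

  λ_1 → (8, 3, 2, 1, 4) · λ_2 → (5, 0, 7, 1, 5) · λ_3 → (8, 3, 2, 1, 4) · λ_4 → (2, 1, 5, 4, 3) · λ_5 → (2, 3, 9, 4, 1) · λ_6 → (3, 1, 1, 10, 1) · λ_7 → (3, 1, 1, 10, 1) · λ_8 → (1, 3, 5, 3, 5) · λ_9 → (8, 3, 2, 1, 4) · λ_10 → (8, 3, 2, 1, 4) · λ_11 → (8, 3, 2, 1, 4)

6 distinct reps among the 11 weights ⇒ 6 W_19-linkage classes:

[[1, 3, 9, 10, 11], [2], [4], [5], [6, 7], [8]]


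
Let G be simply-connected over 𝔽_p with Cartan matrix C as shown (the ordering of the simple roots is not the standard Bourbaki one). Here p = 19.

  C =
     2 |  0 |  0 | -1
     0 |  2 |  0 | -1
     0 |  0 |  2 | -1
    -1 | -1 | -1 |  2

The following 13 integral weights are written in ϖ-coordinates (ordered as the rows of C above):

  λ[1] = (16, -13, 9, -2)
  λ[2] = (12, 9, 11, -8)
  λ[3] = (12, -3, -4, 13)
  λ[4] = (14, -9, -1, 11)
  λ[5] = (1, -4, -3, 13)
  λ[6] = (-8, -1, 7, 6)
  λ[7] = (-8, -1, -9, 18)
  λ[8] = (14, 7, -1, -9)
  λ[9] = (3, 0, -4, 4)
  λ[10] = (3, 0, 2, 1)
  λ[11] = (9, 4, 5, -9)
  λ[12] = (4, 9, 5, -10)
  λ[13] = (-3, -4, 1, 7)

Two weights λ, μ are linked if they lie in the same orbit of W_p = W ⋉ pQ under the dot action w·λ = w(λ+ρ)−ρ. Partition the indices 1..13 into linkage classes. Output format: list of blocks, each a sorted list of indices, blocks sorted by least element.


Dynkin diagram of C (from the 6 off-diagonal −1 entries): D_4.

Alcove-folded reps (p=19, 13 weights, presented ϖ-order):

    [1] (4, 1, 3, 2)
    [2] (4, 1, 3, 2)
    [3] (2, 3, 2, 3)
    [4] (7, 0, 8, 0)
    [5] (2, 3, 2, 3)
    [6] (7, 0, 8, 0)
    [7] (7, 0, 8, 0)
    [8] (7, 0, 8, 0)
    [9] (4, 1, 3, 2)
    [10] (4, 1, 3, 2)
    [11] (2, 3, 2, 3)
    [12] (4, 1, 3, 2)
    [13] (2, 3, 2, 3)

Partition of {1..13} into 3 W_19-dot-orbits:

[[1, 2, 9, 10, 12], [3, 5, 11, 13], [4, 6, 7, 8]]


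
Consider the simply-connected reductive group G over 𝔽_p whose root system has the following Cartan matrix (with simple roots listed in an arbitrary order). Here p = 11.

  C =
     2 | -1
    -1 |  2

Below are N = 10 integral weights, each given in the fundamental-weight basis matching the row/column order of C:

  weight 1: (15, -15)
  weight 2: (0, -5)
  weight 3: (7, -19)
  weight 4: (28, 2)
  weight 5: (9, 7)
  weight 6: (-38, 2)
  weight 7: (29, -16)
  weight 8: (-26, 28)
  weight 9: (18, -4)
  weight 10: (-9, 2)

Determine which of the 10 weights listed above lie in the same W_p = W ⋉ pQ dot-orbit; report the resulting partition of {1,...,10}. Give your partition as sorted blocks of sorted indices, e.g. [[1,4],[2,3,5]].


Type A_2, rank 2, |W|=6; reorder rows/cols to standard.

Each λ_j+ρ reduced to Ā_11; 2-tuples below use C's row order:

  [1] (3, 6);  [2] (3, 1);  [3] (3, 1);  [4] (3, 1);  [5] (3, 1);  [6] (3, 1);  [7] (4, 4);  [8] (4, 4);  [9] (3, 5);  [10] (3, 5)

4 distinct reps among the 10 weights ⇒ 4 W_11-linkage classes:

[[1], [2, 3, 4, 5, 6], [7, 8], [9, 10]]


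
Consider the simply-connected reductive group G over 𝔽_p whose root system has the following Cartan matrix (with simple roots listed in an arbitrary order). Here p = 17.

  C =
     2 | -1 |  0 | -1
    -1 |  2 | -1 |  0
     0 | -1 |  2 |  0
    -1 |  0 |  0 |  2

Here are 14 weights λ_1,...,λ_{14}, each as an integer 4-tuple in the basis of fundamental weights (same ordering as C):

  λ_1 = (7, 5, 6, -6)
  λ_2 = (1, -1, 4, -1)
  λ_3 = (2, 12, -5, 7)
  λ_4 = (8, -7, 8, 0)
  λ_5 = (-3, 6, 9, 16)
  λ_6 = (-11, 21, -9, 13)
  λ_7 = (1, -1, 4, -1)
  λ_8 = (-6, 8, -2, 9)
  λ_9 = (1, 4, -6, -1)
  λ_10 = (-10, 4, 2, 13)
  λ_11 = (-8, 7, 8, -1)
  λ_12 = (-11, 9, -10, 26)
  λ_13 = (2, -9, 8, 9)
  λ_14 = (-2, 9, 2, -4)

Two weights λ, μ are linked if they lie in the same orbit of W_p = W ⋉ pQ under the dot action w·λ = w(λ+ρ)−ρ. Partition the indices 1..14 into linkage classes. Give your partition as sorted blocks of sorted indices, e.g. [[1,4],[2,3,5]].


Type A_4, rank 4, |W|=120; reorder rows/cols to standard.

λ_j+ρ reflected into Ā_17 (⟨·,θ^∨⟩≤17); 4-tuples as given:

    [1] (3, 6, 3, 1)
    [2] (2, 0, 5, 0)
    [3] (3, 6, 3, 1)
    [4] (3, 6, 3, 1)
    [5] (2, 0, 5, 0)
    [6] (5, 3, 1, 5)
    [7] (2, 0, 5, 0)
    [8] (5, 3, 1, 5)
    [9] (2, 0, 5, 0)
    [10] (5, 3, 1, 5)
    [11] (0, 1, 9, 7)
    [12] (0, 1, 9, 7)
    [13] (5, 3, 1, 5)
    [14] (3, 6, 3, 1)

Partition of {1..14} into 4 W_17-dot-orbits:

[[1, 3, 4, 14], [2, 5, 7, 9], [6, 8, 10, 13], [11, 12]]


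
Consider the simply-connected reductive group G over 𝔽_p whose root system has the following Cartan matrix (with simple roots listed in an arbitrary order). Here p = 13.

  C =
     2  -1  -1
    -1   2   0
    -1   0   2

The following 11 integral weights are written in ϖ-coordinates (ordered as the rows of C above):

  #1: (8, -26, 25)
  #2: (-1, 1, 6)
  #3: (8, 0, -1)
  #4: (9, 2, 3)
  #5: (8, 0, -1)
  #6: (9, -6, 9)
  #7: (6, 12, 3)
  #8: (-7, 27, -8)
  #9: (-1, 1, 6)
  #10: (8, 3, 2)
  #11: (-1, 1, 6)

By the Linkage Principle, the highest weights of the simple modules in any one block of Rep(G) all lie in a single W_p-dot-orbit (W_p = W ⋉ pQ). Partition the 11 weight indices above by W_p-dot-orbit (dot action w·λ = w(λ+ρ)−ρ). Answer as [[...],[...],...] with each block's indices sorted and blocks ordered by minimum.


Dynkin diagram of C (from the 4 off-diagonal −1 entries): A_3.

Ā_13 reps of the 11 weights (A_3, coords as presented):

    1: (9, 1, 0)
    2: (0, 2, 7)
    3: (9, 1, 0)
    4: (9, 1, 0)
    5: (9, 1, 0)
    6: (3, 2, 3)
    7: (0, 2, 7)
    8: (0, 2, 7)
    9: (0, 2, 7)
    10: (9, 1, 0)
    11: (0, 2, 7)

The 11 indices split into 3 linkage classes (same alcove rep ⇔ same W_13-dot-orbit):

[[1, 3, 4, 5, 10], [2, 7, 8, 9, 11], [6]]


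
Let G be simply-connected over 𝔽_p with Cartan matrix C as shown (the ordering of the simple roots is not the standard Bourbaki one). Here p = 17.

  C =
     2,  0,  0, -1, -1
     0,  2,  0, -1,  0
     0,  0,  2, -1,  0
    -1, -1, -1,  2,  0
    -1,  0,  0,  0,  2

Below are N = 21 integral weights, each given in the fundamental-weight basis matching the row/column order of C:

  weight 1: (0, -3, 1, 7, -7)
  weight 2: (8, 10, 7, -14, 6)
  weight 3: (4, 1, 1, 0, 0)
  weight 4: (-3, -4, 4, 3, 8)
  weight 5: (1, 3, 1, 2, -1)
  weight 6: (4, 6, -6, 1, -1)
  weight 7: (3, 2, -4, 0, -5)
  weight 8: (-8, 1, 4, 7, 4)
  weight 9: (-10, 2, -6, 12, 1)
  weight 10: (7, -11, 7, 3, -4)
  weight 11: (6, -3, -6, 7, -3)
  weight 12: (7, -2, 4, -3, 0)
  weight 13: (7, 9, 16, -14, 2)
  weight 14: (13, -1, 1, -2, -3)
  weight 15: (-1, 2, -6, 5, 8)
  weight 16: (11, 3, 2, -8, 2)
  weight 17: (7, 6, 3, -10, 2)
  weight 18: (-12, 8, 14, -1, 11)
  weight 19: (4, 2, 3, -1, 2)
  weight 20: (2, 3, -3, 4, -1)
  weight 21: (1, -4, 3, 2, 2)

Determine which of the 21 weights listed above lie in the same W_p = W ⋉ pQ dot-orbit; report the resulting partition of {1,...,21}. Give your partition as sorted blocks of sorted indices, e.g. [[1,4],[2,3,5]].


Root system D_5: the 5×5 matrix C matches after relabeling.

Folding the 21 weights λ_j+ρ into Ā_17 (reps in the given 5-coord order):

  λ_1+ρ ↦ (5, 2, 2, 1, 1)
  λ_2+ρ ↦ (1, 2, 5, 1, 2)
  λ_3+ρ ↦ (5, 2, 2, 1, 1)
  λ_4+ρ ↦ (1, 2, 4, 1, 7)
  λ_5+ρ ↦ (2, 4, 2, 3, 0)
  λ_6+ρ ↦ (2, 4, 2, 3, 0)
  λ_7+ρ ↦ (2, 1, 1, 0, 2)
  λ_8+ρ ↦ (1, 2, 5, 1, 2)
  λ_9+ρ ↦ (1, 2, 4, 1, 7)
  λ_10+ρ ↦ (2, 4, 2, 3, 0)
  λ_11+ρ ↦ (1, 2, 5, 1, 2)
  λ_12+ρ ↦ (5, 2, 2, 1, 1)
  λ_13+ρ ↦ (2, 3, 4, 0, 3)
  λ_14+ρ ↦ (2, 1, 1, 0, 2)
  λ_15+ρ ↦ (1, 2, 4, 1, 7)
  λ_16+ρ ↦ (2, 3, 4, 0, 3)
  λ_17+ρ ↦ (1, 2, 5, 1, 2)
  λ_18+ρ ↦ (1, 2, 4, 1, 7)
  λ_19+ρ ↦ (2, 3, 4, 0, 3)
  λ_20+ρ ↦ (2, 4, 2, 3, 0)
  λ_21+ρ ↦ (2, 3, 4, 0, 3)

Partition of {1..21} into 6 W_17-dot-orbits:

[[1, 3, 12], [2, 8, 11, 17], [4, 9, 15, 18], [5, 6, 10, 20], [7, 14], [13, 16, 19, 21]]


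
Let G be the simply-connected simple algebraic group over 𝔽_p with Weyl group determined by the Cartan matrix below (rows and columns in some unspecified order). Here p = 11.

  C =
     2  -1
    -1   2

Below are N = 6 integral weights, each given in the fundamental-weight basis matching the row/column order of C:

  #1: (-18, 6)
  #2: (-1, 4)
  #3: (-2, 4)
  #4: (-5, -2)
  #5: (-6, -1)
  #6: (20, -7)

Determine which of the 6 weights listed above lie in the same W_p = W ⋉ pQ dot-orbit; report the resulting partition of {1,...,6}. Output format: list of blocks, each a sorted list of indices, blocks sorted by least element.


Dynkin diagram of C (from the 2 off-diagonal −1 entries): A_2.

Ā_11 reps of the 6 weights (A_2, coords as presented):

  λ_1+ρ ↦ (1, 4)
  λ_2+ρ ↦ (0, 5)
  λ_3+ρ ↦ (1, 4)
  λ_4+ρ ↦ (1, 4)
  λ_5+ρ ↦ (0, 5)
  λ_6+ρ ↦ (1, 4)

2 distinct reps among the 6 weights ⇒ 2 W_11-linkage classes:

[[1, 3, 4, 6], [2, 5]]


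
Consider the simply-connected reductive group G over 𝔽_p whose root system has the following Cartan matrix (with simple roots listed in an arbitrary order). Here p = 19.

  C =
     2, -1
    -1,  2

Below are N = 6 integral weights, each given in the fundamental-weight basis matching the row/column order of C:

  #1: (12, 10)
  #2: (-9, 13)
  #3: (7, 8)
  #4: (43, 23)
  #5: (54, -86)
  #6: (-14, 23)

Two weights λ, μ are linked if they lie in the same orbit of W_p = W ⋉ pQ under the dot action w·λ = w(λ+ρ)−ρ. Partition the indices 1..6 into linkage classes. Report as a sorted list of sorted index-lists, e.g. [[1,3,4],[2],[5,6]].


Root system A_2: the 2×2 matrix C matches after relabeling.

Folding the 6 weights λ_j+ρ into Ā_19 (reps in the given 2-coord order):

  λ_1 → (8, 6) · λ_2 → (8, 6) · λ_3 → (8, 9) · λ_4 → (8, 6) · λ_5 → (8, 9) · λ_6 → (8, 6)

Partition of {1..6} into 2 W_19-dot-orbits:

[[1, 2, 4, 6], [3, 5]]


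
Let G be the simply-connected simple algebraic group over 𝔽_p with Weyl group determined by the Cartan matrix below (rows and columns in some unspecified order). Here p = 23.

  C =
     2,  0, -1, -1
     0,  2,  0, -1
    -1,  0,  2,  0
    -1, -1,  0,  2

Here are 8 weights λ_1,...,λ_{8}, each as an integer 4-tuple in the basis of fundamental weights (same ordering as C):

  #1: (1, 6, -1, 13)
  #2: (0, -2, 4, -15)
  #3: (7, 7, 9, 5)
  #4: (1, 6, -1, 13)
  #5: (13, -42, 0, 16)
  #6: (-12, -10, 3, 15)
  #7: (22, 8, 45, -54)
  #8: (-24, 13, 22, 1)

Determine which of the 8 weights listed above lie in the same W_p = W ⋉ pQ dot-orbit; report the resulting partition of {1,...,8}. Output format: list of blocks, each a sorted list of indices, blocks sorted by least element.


A_4 Cartan matrix, 4 simple roots permuted; ρ=(1,1,1,1).

Folding the 8 weights λ_j+ρ into Ā_23 (reps in the given 4-coord order):

  1: (2, 7, 0, 14);  2: (8, 1, 1, 5);  3: (8, 1, 1, 5);  4: (2, 7, 0, 14);  5: (8, 1, 1, 5);  6: (0, 5, 7, 4);  7: (2, 7, 0, 14);  8: (2, 7, 0, 14)

Grouping the 8 weights by Ā_23-representative: 3 linkage classes.

[[1, 4, 7, 8], [2, 3, 5], [6]]


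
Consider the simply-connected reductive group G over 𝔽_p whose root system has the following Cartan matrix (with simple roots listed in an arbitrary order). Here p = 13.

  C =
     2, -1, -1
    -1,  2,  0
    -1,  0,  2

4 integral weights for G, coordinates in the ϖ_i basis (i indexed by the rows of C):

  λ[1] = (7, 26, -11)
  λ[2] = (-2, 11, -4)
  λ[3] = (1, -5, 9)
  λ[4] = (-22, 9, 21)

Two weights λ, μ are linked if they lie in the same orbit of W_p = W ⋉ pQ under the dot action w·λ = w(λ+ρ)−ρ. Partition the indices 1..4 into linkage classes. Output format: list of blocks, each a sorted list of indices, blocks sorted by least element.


C ↔ A_3 under row/col permutation; |W(A_3)| = 24.

Ā_13 reps of the 4 weights (A_3, coords as presented):

  [1] (3, 8, 1)
  [2] (3, 8, 1)
  [3] (2, 2, 8)
  [4] (2, 2, 8)

Partition of {1..4} into 2 W_13-dot-orbits:

[[1, 2], [3, 4]]


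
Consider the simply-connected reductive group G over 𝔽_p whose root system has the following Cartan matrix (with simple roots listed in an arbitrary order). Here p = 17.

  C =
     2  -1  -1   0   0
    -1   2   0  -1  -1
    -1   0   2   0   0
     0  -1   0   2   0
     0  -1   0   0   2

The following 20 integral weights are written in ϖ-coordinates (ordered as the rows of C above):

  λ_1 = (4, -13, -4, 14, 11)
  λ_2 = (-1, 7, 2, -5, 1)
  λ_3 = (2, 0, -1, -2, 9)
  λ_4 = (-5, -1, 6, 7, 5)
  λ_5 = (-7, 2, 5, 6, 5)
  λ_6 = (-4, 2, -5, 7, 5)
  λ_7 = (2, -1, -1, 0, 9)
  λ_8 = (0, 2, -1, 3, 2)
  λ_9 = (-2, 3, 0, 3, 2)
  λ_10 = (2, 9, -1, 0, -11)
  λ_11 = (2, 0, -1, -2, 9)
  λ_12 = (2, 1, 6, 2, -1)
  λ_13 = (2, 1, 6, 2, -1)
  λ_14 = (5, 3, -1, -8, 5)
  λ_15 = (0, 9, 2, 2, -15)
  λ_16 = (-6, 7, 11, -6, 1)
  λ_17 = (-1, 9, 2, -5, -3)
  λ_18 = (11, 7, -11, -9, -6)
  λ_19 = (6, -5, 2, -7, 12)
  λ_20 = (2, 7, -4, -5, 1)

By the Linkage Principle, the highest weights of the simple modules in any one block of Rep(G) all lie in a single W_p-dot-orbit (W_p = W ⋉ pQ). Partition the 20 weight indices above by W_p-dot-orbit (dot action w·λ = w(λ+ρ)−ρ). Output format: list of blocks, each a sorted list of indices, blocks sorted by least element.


Type D_5, rank 5, |W|=1920; reorder rows/cols to standard.

Folding the 20 weights λ_j+ρ into Ā_17 (reps in the given 5-coord order):

  λ_1+ρ ↦ (0, 2, 7, 3, 0) · λ_2+ρ ↦ (0, 4, 3, 4, 2) · λ_3+ρ ↦ (3, 0, 0, 1, 10) · λ_4+ρ ↦ (0, 4, 3, 4, 2) · λ_5+ρ ↦ (1, 3, 0, 4, 3) · λ_6+ρ ↦ (0, 4, 3, 4, 2) · λ_7+ρ ↦ (3, 0, 0, 1, 10) · λ_8+ρ ↦ (1, 3, 0, 4, 3) · λ_9+ρ ↦ (1, 3, 0, 4, 3) · λ_10+ρ ↦ (3, 0, 0, 1, 10) · λ_11+ρ ↦ (3, 0, 0, 1, 10) · λ_12+ρ ↦ (0, 2, 7, 3, 0) · λ_13+ρ ↦ (0, 2, 7, 3, 0) · λ_14+ρ ↦ (1, 3, 0, 4, 3) · λ_15+ρ ↦ (3, 0, 0, 1, 10) · λ_16+ρ ↦ (0, 2, 7, 3, 0) · λ_17+ρ ↦ (0, 4, 3, 4, 2) · λ_18+ρ ↦ (0, 2, 7, 3, 0) · λ_19+ρ ↦ (1, 3, 0, 4, 3) · λ_20+ρ ↦ (0, 4, 3, 4, 2)

Partition of {1..20} into 4 W_17-dot-orbits:

[[1, 12, 13, 16, 18], [2, 4, 6, 17, 20], [3, 7, 10, 11, 15], [5, 8, 9, 14, 19]]


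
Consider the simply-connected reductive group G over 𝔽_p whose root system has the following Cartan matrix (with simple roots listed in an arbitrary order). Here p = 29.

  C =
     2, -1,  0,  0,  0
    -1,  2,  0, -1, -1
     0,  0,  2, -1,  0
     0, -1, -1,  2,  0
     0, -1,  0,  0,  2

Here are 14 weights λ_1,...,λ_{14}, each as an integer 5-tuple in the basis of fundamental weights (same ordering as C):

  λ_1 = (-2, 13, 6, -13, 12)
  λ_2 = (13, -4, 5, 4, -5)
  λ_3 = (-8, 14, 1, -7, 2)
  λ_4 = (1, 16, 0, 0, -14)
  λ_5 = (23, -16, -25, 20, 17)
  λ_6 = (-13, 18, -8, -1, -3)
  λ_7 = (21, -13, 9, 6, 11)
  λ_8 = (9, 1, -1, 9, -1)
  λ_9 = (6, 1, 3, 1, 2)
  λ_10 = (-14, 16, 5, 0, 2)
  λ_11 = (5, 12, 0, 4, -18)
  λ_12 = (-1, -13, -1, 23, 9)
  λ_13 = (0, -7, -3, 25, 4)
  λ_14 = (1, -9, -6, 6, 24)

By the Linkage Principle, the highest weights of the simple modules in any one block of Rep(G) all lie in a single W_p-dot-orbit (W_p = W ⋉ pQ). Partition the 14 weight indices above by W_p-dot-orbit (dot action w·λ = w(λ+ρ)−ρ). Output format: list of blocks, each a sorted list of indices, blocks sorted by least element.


Type D_5, rank 5, |W|=1920; reorder rows/cols to standard.

Each λ_j+ρ reduced to Ā_29; 5-tuples below use C's row order:

  λ_1+ρ ↦ (1, 1, 5, 1, 13);  λ_2+ρ ↦ (7, 2, 4, 2, 3);  λ_3+ρ ↦ (7, 2, 4, 2, 3);  λ_4+ρ ↦ (2, 4, 1, 1, 13);  λ_5+ρ ↦ (5, 0, 2, 3, 1);  λ_6+ρ ↦ (10, 2, 0, 5, 0);  λ_7+ρ ↦ (10, 2, 0, 5, 0);  λ_8+ρ ↦ (10, 2, 0, 5, 0);  λ_9+ρ ↦ (7, 2, 4, 2, 3);  λ_10+ρ ↦ (13, 2, 4, 2, 3);  λ_11+ρ ↦ (2, 4, 1, 1, 13);  λ_12+ρ ↦ (10, 2, 0, 5, 0);  λ_13+ρ ↦ (5, 0, 2, 3, 1);  λ_14+ρ ↦ (2, 4, 1, 1, 13)

Partition of {1..14} into 6 W_29-dot-orbits:

[[1], [2, 3, 9], [4, 11, 14], [5, 13], [6, 7, 8, 12], [10]]


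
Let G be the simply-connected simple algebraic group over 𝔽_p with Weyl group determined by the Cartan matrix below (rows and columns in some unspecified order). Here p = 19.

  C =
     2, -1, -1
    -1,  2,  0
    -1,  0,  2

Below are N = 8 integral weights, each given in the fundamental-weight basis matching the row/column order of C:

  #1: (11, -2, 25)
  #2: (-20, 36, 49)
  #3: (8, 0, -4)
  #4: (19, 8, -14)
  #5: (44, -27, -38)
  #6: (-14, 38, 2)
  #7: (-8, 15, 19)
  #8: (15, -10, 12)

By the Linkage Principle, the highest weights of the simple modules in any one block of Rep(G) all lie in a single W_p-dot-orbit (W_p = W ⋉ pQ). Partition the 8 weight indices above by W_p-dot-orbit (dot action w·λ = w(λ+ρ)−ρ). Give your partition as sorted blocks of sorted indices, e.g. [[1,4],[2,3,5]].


Type A_3, rank 3, |W|=24; reorder rows/cols to standard.

λ_j+ρ reflected into Ā_19 (⟨·,θ^∨⟩≤19); 3-tuples as given:

    1: (7, 11, 0)
    2: (7, 11, 0)
    3: (6, 1, 3)
    4: (6, 1, 3)
    5: (7, 11, 0)
    6: (6, 1, 3)
    7: (6, 1, 3)
    8: (6, 1, 3)

Grouping the 8 weights by Ā_19-representative: 2 linkage classes.

[[1, 2, 5], [3, 4, 6, 7, 8]]


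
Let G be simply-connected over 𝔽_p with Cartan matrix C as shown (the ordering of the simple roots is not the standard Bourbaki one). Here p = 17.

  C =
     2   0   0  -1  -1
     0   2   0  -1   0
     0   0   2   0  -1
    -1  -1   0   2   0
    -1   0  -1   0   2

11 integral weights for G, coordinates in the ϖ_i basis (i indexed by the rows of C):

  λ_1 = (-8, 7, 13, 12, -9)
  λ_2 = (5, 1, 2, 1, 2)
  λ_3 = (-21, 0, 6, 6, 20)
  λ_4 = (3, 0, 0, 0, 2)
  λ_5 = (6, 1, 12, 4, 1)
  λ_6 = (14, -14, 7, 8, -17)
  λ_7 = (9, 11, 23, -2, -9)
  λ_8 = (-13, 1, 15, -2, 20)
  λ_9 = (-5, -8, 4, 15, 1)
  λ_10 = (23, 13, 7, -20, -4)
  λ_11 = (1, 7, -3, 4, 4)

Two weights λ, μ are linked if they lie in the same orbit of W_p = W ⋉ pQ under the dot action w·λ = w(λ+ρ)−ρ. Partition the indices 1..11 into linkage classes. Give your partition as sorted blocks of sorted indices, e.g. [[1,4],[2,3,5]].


Root system A_5: the 5×5 matrix C matches after relabeling.

W_17-reps of the 11 weights in Ā_17 (same 5-coord order as C):

    1: (6, 2, 3, 2, 3)
    2: (6, 2, 3, 2, 3)
    3: (4, 1, 1, 1, 3)
    4: (4, 1, 1, 1, 3)
    5: (2, 5, 1, 5, 2)
    6: (4, 1, 1, 1, 3)
    7: (4, 1, 1, 1, 3)
    8: (4, 1, 1, 1, 3)
    9: (2, 5, 1, 5, 2)
    10: (2, 5, 1, 5, 2)
    11: (2, 5, 1, 5, 2)

These 11 weights hit 3 W_17-dot-orbits; sizes (2, 5, 4):

[[1, 2], [3, 4, 6, 7, 8], [5, 9, 10, 11]]


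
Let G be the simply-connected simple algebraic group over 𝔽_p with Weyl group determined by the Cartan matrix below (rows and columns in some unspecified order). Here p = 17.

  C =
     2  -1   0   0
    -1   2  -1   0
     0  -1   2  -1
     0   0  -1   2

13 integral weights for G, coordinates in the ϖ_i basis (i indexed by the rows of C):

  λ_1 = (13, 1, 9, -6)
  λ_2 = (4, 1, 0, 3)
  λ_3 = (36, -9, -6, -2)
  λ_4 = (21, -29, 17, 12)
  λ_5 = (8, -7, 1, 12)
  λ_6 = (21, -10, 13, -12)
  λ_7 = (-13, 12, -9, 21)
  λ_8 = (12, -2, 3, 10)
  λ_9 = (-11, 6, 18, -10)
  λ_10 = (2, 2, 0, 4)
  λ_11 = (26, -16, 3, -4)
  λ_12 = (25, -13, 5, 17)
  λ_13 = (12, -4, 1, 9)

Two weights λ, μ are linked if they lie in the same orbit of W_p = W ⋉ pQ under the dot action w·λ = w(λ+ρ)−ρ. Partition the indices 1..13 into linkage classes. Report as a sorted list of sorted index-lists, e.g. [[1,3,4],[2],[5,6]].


C ↔ A_4 under row/col permutation; |W(A_4)| = 120.

Folding the 13 weights λ_j+ρ into Ā_17 (reps in the given 4-coord order):

  λ_1+ρ ↦ (5, 2, 1, 4)
  λ_2+ρ ↦ (5, 2, 1, 4)
  λ_3+ρ ↦ (3, 3, 1, 5)
  λ_4+ρ ↦ (3, 3, 1, 5)
  λ_5+ρ ↦ (2, 2, 4, 8)
  λ_6+ρ ↦ (3, 3, 1, 5)
  λ_7+ρ ↦ (5, 2, 1, 4)
  λ_8+ρ ↦ (2, 1, 3, 1)
  λ_9+ρ ↦ (2, 1, 7, 0)
  λ_10+ρ ↦ (3, 3, 1, 5)
  λ_11+ρ ↦ (2, 1, 3, 1)
  λ_12+ρ ↦ (3, 3, 1, 5)
  λ_13+ρ ↦ (5, 2, 1, 4)

5 distinct reps among the 13 weights ⇒ 5 W_17-linkage classes:

[[1, 2, 7, 13], [3, 4, 6, 10, 12], [5], [8, 11], [9]]


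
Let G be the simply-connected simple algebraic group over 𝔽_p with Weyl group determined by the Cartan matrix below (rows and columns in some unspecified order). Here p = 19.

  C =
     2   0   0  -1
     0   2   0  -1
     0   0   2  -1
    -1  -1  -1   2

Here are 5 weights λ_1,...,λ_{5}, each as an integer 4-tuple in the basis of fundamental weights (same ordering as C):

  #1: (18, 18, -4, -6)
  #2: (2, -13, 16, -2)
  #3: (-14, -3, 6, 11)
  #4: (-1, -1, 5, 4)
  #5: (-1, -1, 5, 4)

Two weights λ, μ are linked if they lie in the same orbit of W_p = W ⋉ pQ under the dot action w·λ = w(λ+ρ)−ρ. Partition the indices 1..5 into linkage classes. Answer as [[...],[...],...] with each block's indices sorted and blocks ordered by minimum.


C ↔ D_4 under row/col permutation; |W(D_4)| = 192.

Folding the 5 weights λ_j+ρ into Ā_19 (reps in the given 4-coord order):

  λ_1+ρ ↦ (0, 0, 6, 5)
  λ_2+ρ ↦ (10, 1, 4, 2)
  λ_3+ρ ↦ (10, 1, 4, 2)
  λ_4+ρ ↦ (0, 0, 6, 5)
  λ_5+ρ ↦ (0, 0, 6, 5)

2 distinct reps among the 5 weights ⇒ 2 W_19-linkage classes:

[[1, 4, 5], [2, 3]]


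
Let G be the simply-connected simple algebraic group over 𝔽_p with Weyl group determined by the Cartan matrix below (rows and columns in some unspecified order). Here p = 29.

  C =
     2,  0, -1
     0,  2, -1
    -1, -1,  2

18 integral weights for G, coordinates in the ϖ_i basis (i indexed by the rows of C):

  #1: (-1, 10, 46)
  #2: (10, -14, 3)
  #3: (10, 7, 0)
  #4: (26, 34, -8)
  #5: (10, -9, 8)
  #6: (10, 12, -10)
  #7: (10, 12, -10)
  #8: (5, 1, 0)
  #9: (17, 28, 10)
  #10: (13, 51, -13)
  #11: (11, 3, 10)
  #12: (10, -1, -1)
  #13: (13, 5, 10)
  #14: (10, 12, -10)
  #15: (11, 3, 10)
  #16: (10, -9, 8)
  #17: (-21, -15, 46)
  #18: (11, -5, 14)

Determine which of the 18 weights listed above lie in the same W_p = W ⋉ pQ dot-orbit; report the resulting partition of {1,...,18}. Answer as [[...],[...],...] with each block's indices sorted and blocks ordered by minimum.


Root system A_3: the 3×3 matrix C matches after relabeling.

W_29-reps of the 18 weights in Ā_29 (same 3-coord order as C):

  1: (11, 0, 0) · 2: (2, 4, 9) · 3: (11, 8, 1) · 4: (6, 2, 1) · 5: (11, 8, 1) · 6: (2, 4, 9) · 7: (2, 4, 9) · 8: (6, 2, 1) · 9: (11, 0, 0) · 10: (12, 4, 11) · 11: (12, 4, 11) · 12: (11, 0, 0) · 13: (12, 4, 11) · 14: (2, 4, 9) · 15: (12, 4, 11) · 16: (11, 8, 1) · 17: (2, 4, 9) · 18: (12, 4, 11)

The 18 indices split into 5 linkage classes (same alcove rep ⇔ same W_29-dot-orbit):

[[1, 9, 12], [2, 6, 7, 14, 17], [3, 5, 16], [4, 8], [10, 11, 13, 15, 18]]


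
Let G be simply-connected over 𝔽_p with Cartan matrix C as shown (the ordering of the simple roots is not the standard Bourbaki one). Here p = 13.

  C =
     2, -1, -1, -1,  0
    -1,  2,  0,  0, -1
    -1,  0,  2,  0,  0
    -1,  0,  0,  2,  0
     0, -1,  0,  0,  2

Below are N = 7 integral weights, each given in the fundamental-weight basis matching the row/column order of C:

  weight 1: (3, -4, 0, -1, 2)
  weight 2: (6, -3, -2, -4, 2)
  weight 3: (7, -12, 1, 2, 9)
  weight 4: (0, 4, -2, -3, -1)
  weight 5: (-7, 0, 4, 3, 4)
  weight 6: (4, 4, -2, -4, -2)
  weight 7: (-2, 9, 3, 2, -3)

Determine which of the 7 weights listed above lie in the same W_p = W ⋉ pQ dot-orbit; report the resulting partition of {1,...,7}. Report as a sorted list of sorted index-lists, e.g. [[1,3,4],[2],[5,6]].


D_5 Cartan matrix, 5 simple roots permuted; ρ=(1,1,1,1,1).

Folding the 7 weights λ_j+ρ into Ā_13 (reps in the given 5-coord order):

  λ_1+ρ ↦ (1, 3, 1, 0, 0)
  λ_2+ρ ↦ (1, 2, 1, 3, 1)
  λ_3+ρ ↦ (2, 0, 1, 0, 1)
  λ_4+ρ ↦ (1, 3, 1, 0, 0)
  λ_5+ρ ↦ (1, 3, 1, 0, 0)
  λ_6+ρ ↦ (1, 2, 1, 3, 1)
  λ_7+ρ ↦ (2, 0, 1, 0, 1)

Grouping the 7 weights by Ā_13-representative: 3 linkage classes.

[[1, 4, 5], [2, 6], [3, 7]]


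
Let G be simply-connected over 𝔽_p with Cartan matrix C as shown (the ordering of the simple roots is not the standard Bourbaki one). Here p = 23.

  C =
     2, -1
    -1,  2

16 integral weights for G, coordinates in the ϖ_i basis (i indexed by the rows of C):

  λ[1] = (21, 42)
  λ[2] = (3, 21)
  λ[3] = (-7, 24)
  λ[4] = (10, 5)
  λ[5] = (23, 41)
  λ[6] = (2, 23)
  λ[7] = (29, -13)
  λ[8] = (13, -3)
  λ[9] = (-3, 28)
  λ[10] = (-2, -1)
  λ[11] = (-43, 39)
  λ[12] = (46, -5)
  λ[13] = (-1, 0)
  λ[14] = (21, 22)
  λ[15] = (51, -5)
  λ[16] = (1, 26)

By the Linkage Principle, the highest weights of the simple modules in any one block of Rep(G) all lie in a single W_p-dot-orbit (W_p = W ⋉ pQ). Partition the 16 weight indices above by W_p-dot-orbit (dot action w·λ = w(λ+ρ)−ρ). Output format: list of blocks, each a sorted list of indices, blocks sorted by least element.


A_2 Cartan matrix, 2 simple roots permuted; ρ=(1,1).

Folding the 16 weights λ_j+ρ into Ā_23 (reps in the given 2-coord order):

  [1] (1, 19);  [2] (1, 19);  [3] (4, 17);  [4] (11, 6);  [5] (1, 19);  [6] (1, 19);  [7] (11, 5);  [8] (12, 2);  [9] (4, 17);  [10] (0, 1);  [11] (4, 17);  [12] (1, 19);  [13] (0, 1);  [14] (0, 1);  [15] (4, 17);  [16] (4, 17)

The 16 indices split into 6 linkage classes (same alcove rep ⇔ same W_23-dot-orbit):

[[1, 2, 5, 6, 12], [3, 9, 11, 15, 16], [4], [7], [8], [10, 13, 14]]


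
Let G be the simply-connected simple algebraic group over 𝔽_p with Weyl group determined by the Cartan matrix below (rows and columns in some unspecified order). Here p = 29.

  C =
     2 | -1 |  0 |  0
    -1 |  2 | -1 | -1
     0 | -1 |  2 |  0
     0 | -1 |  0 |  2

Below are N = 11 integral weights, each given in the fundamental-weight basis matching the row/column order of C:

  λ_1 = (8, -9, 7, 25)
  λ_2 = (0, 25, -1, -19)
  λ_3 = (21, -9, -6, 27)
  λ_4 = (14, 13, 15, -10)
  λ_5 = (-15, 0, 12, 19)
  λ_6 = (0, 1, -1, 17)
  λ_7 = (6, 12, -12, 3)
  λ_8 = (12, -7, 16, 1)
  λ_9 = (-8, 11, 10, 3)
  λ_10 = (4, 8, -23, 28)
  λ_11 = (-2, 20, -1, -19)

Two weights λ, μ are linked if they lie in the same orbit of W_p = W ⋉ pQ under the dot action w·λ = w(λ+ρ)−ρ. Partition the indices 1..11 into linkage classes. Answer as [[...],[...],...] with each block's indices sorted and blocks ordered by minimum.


C ↔ D_4 under row/col permutation; |W(D_4)| = 192.

Each λ_j+ρ reduced to Ā_29; 4-tuples below use C's row order:

  λ_1+ρ ↦ (1, 2, 0, 18)
  λ_2+ρ ↦ (1, 2, 0, 18)
  λ_3+ρ ↦ (1, 8, 0, 7)
  λ_4+ρ ↦ (1, 8, 0, 7)
  λ_5+ρ ↦ (1, 8, 0, 7)
  λ_6+ρ ↦ (1, 2, 0, 18)
  λ_7+ρ ↦ (7, 2, 11, 4)
  λ_8+ρ ↦ (7, 2, 11, 4)
  λ_9+ρ ↦ (7, 2, 11, 4)
  λ_10+ρ ↦ (1, 8, 0, 7)
  λ_11+ρ ↦ (1, 2, 0, 18)

3 distinct reps among the 11 weights ⇒ 3 W_29-linkage classes:

[[1, 2, 6, 11], [3, 4, 5, 10], [7, 8, 9]]


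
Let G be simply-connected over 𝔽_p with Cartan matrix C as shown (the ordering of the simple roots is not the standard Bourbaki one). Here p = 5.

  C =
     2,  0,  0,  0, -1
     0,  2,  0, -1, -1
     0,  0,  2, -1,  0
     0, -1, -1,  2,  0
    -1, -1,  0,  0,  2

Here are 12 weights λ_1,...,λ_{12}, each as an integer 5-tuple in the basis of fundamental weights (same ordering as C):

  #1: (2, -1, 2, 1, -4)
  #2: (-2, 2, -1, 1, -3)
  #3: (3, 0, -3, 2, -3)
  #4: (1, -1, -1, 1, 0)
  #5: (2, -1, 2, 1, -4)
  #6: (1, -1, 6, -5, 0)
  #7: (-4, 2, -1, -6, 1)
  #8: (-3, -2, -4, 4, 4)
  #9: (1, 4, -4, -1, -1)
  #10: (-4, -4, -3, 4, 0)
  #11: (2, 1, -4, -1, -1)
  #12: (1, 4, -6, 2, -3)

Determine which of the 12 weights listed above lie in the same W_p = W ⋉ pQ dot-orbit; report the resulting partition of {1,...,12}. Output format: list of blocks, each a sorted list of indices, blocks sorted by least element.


Cartan matrix: type A_5 (|W|=720); un-permuting the 5 rows.

Ā_5 reps of the 12 weights (A_5, coords as presented):

  λ_1+ρ ↦ (0, 2, 2, 1, 0);  λ_2+ρ ↦ (2, 0, 0, 2, 1);  λ_3+ρ ↦ (1, 1, 1, 0, 1);  λ_4+ρ ↦ (2, 0, 0, 2, 1);  λ_5+ρ ↦ (0, 2, 2, 1, 0);  λ_6+ρ ↦ (1, 1, 1, 0, 1);  λ_7+ρ ↦ (0, 2, 2, 1, 0);  λ_8+ρ ↦ (2, 1, 1, 0, 0);  λ_9+ρ ↦ (0, 2, 2, 1, 0);  λ_10+ρ ↦ (2, 0, 0, 2, 1);  λ_11+ρ ↦ (2, 0, 0, 2, 1);  λ_12+ρ ↦ (2, 0, 0, 2, 1)

Partition of {1..12} into 4 W_5-dot-orbits:

[[1, 5, 7, 9], [2, 4, 10, 11, 12], [3, 6], [8]]


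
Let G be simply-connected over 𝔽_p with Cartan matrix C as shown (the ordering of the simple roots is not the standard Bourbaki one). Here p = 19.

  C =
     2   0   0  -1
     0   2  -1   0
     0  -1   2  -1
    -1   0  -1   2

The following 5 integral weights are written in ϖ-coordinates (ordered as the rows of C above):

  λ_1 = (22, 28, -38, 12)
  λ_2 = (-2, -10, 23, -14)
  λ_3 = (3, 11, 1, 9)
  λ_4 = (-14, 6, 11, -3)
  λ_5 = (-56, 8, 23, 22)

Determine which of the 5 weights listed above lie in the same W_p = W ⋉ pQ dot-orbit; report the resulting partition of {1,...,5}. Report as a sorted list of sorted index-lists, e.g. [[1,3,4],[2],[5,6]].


Type A_4, rank 4, |W|=120; reorder rows/cols to standard.

Each λ_j+ρ reduced to Ā_19; 4-tuples below use C's row order:

    λ_1 → (8, 4, 1, 1)
    λ_2 → (8, 4, 1, 1)
    λ_3 → (5, 3, 2, 5)
    λ_4 → (2, 4, 3, 10)
    λ_5 → (8, 4, 1, 1)

Partition of {1..5} into 3 W_19-dot-orbits:

[[1, 2, 5], [3], [4]]


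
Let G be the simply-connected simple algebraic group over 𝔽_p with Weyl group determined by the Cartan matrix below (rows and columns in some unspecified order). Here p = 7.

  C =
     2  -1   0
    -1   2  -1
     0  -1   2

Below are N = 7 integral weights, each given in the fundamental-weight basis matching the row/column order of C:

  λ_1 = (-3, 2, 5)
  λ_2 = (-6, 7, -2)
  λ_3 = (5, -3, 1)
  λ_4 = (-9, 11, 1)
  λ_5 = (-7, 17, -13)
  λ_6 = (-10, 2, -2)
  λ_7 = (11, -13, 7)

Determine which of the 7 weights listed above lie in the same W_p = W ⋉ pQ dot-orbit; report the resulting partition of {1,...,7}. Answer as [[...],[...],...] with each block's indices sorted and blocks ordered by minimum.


A_3 Cartan matrix, 3 simple roots permuted; ρ=(1,1,1).

Ā_7 reps of the 7 weights (A_3, coords as presented):

  [1] (0, 1, 4);  [2] (4, 2, 0);  [3] (4, 2, 0);  [4] (0, 1, 4);  [5] (0, 1, 4);  [6] (0, 1, 4);  [7] (4, 2, 0)

Grouping the 7 weights by Ā_7-representative: 2 linkage classes.

[[1, 4, 5, 6], [2, 3, 7]]
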